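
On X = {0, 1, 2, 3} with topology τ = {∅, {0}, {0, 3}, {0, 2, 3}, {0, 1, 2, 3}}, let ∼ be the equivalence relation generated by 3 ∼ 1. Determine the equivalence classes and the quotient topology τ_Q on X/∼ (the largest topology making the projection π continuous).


X/∼ = {[0], [1=3], [2]}; |τ_Q| = 3.

Equivalence classes: [0], [1=3], [2].
Quotient map π: X → X/∼ sends 0 ↦ [0], 1 ↦ [1=3], 2 ↦ [2], 3 ↦ [1=3].
For each subset V ⊆ X/∼, compute π^{-1}(V) ⊆ X and check whether π^{-1}(V) ∈ τ. V is open in τ_Q iff π^{-1}(V) ∈ τ.
  V = {}: π^{-1}(V) = ∅ ∈ τ ✓.
  V = {[0]}: π^{-1}(V) = {0} ∈ τ ✓.
  V = {[1=3]}: π^{-1}(V) = {1, 3} ∉ τ ✗.
  V = {[0], [1=3]}: π^{-1}(V) = {0, 1, 3} ∉ τ ✗.
  V = {[2]}: π^{-1}(V) = {2} ∉ τ ✗.
  V = {[0], [2]}: π^{-1}(V) = {0, 2} ∉ τ ✗.
  V = {[1=3], [2]}: π^{-1}(V) = {1, 2, 3} ∉ τ ✗.
  V = {[0], [1=3], [2]}: π^{-1}(V) = {0, 1, 2, 3} ∈ τ ✓.
Open sets in the quotient: τ_Q = {{}, {[0]}, {[0], [1=3], [2]}} (3 elements).


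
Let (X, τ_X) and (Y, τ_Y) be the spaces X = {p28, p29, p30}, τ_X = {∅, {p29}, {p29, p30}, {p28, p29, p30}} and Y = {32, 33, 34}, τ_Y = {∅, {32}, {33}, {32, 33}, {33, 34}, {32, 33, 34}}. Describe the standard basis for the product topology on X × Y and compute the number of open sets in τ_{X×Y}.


Basis B = {∅ × ∅, {p29} × {32}, {p29} × {33}, {p29} × {32, 33}, {p29, p30} × {32}, {p29} × {33, 34}, {p29, p30} × {33}, {p28, p29, p30} × {32}, {p28, p29, p30} × {33}, {p29} × {32, 33, 34}, {p29, p30} × {32, 33}, {p29, p30} × {33, 34}, {p28, p29, p30} × {32, 33}, {p28, p29, p30} × {33, 34}, {p29, p30} × {32, 33, 34}, {p28, p29, p30} × {32, 33, 34}}; |τ_{X×Y}| = 40.

Enumerate products U × V with U ∈ τ_X, V ∈ τ_Y (deduplicated):
  ∅ × ∅ = {} (∅)
  {p29} × {32} = {(p29,32)}
  {p29} × {33} = {(p29,33)}
  {p29} × {32, 33} = {(p29,32), (p29,33)}
  {p29, p30} × {32} = {(p29,32), (p30,32)}
  {p29} × {33, 34} = {(p29,33), (p29,34)}
  {p29, p30} × {33} = {(p29,33), (p30,33)}
  {p28, p29, p30} × {32} = {(p28,32), (p29,32), (p30,32)}
  {p28, p29, p30} × {33} = {(p28,33), (p29,33), (p30,33)}
  {p29} × {32, 33, 34} = {(p29,32), (p29,33), (p29,34)}
  {p29, p30} × {32, 33} = {(p29,32), (p29,33), (p30,32), (p30,33)}
  {p29, p30} × {33, 34} = {(p29,33), (p29,34), (p30,33), (p30,34)}
  {p28, p29, p30} × {32, 33} = {(p28,32), (p28,33), (p29,32), (p29,33), (p30,32), (p30,33)}
  {p28, p29, p30} × {33, 34} = {(p28,33), (p28,34), (p29,33), (p29,34), (p30,33), (p30,34)}
  {p29, p30} × {32, 33, 34} = {(p29,32), (p29,33), (p29,34), (p30,32), (p30,33), (p30,34)}
  {p28, p29, p30} × {32, 33, 34} = {(p28,32), (p28,33), (p28,34), (p29,32), (p29,33), (p29,34), (p30,32), (p30,33), (p30,34)}
These 16 distinct sets form the basis B.
Close under arbitrary unions to get τ_{X×Y}; counting gives |τ_{X×Y}| = 40.


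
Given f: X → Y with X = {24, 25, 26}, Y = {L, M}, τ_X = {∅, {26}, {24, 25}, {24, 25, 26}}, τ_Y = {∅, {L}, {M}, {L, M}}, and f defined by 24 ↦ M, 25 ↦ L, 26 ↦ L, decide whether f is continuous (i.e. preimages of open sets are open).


f is NOT continuous.

Compute f^{-1}(U) for each U ∈ τ_Y:
  U = ∅: f^{-1}(U) = ∅ ∈ τ_X ✓.
  U = {L}: f^{-1}(U) = {25, 26} ∉ τ_X ✗.
  U = {M}: f^{-1}(U) = {24} ∉ τ_X ✗.
  U = {L, M}: f^{-1}(U) = {24, 25, 26} ∈ τ_X ✓.
Found U = {L} with f^{-1}(U) = {25, 26} not in τ_X. Therefore f is NOT continuous.


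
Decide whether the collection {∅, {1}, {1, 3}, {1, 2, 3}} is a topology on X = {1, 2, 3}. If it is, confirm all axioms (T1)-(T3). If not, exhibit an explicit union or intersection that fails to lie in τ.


τ IS a topology on X.

Axiom (T1): ∅ ∈ τ? Yes; X ∈ τ? Yes.
Axiom (T2/T3): check pairwise unions and intersections of members of τ.
All pairwise intersections and unions checked — each lies in τ. Therefore τ satisfies (T1), (T2), (T3): it IS a topology on X.


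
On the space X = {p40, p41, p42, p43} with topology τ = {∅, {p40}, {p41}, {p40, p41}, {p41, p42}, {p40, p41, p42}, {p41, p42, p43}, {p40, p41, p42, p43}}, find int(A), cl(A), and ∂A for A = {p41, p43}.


int(A) = {p41}, cl(A) = {p41, p42, p43}, ∂A = {p42, p43}.

Closed sets in (X, τ) are complements of opens:
  closed(X, τ) = {∅, {p40}, {p43}, {p40, p43}, {p42, p43}, {p40, p42, p43}, {p41, p42, p43}, {p40, p41, p42, p43}}.
int(A) = ⋃ {U ∈ τ : U ⊆ A}. Opens contained in A: ∅, {p41}.
Taking the union of these: int(A) = {p41}.
cl(A) = ⋂ {C closed : A ⊆ C}. Closed sets containing A: {p41, p42, p43}, {p40, p41, p42, p43}.
Intersecting these: cl(A) = {p41, p42, p43}.
∂A = cl(A) ∖ int(A) = {p41, p42, p43} ∖ {p41} = {p42, p43}.


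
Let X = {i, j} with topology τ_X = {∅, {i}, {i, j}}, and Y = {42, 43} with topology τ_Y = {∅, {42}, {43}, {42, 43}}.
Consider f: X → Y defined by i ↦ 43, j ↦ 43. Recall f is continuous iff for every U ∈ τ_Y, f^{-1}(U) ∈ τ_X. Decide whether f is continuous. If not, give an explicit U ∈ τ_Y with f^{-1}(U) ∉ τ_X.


f IS continuous.

Compute f^{-1}(U) for each U ∈ τ_Y:
  U = ∅: f^{-1}(U) = ∅ ∈ τ_X ✓.
  U = {42}: f^{-1}(U) = ∅ ∈ τ_X ✓.
  U = {43}: f^{-1}(U) = {i, j} ∈ τ_X ✓.
  U = {42, 43}: f^{-1}(U) = {i, j} ∈ τ_X ✓.
Every preimage lies in τ_X, so f IS continuous.


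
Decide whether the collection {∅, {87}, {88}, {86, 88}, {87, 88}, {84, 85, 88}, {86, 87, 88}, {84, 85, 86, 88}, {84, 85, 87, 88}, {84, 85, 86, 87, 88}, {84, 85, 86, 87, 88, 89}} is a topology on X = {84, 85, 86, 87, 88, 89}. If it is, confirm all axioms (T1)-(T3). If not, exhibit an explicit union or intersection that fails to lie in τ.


τ IS a topology on X.

Axiom (T1): ∅ ∈ τ? Yes; X ∈ τ? Yes.
Axiom (T2/T3): check pairwise unions and intersections of members of τ.
All pairwise intersections and unions checked — each lies in τ. Therefore τ satisfies (T1), (T2), (T3): it IS a topology on X.


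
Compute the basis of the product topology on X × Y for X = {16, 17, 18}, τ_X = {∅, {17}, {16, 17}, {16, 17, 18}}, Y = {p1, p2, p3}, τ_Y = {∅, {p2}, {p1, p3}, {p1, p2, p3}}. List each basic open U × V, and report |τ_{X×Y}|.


Basis B = {∅ × ∅, {17} × {p2}, {16, 17} × {p2}, {17} × {p1, p3}, {16, 17, 18} × {p2}, {17} × {p1, p2, p3}, {16, 17} × {p1, p3}, {16, 17} × {p1, p2, p3}, {16, 17, 18} × {p1, p3}, {16, 17, 18} × {p1, p2, p3}}; |τ_{X×Y}| = 16.

Enumerate products U × V with U ∈ τ_X, V ∈ τ_Y (deduplicated):
  ∅ × ∅ = {} (∅)
  {17} × {p2} = {(17,p2)}
  {16, 17} × {p2} = {(16,p2), (17,p2)}
  {17} × {p1, p3} = {(17,p1), (17,p3)}
  {16, 17, 18} × {p2} = {(16,p2), (17,p2), (18,p2)}
  {17} × {p1, p2, p3} = {(17,p1), (17,p2), (17,p3)}
  {16, 17} × {p1, p3} = {(16,p1), (16,p3), (17,p1), (17,p3)}
  {16, 17} × {p1, p2, p3} = {(16,p1), (16,p2), (16,p3), (17,p1), (17,p2), (17,p3)}
  {16, 17, 18} × {p1, p3} = {(16,p1), (16,p3), (17,p1), (17,p3), (18,p1), (18,p3)}
  {16, 17, 18} × {p1, p2, p3} = {(16,p1), (16,p2), (16,p3), (17,p1), (17,p2), (17,p3), (18,p1), (18,p2), (18,p3)}
These 10 distinct sets form the basis B.
Close under arbitrary unions to get τ_{X×Y}; counting gives |τ_{X×Y}| = 16.


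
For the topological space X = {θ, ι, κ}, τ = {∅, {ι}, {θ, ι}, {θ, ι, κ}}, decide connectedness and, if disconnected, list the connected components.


(X, τ) is connected.

Find clopen sets (U ∈ τ with X ∖ U ∈ τ):
  U = ∅, X ∖ U = {θ, ι, κ} — both open, so U is clopen.
  U = {θ, ι, κ}, X ∖ U = ∅ — both open, so U is clopen.
Only trivial clopens (∅ and X) exist, so (X, τ) is connected.
Compute connected components by grouping points that agree on all clopens:
  component: {θ, ι, κ}


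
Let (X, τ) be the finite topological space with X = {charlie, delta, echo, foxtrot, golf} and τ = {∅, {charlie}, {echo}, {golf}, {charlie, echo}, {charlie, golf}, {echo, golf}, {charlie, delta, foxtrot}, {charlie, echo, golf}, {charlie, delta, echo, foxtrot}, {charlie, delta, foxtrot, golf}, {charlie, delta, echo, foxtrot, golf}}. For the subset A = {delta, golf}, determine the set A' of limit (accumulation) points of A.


A' = {foxtrot}

For each x ∈ X, list the open sets U ∈ τ with x ∈ U, then check whether U ∩ (A ∖ {x}) ≠ ∅ for every such U.
  x = charlie: open {charlie} ∋ x has {charlie} ∩ (A ∖ {charlie}) = ∅, so x is NOT a limit point.
  x = delta: open {charlie, delta, foxtrot} ∋ x has {charlie, delta, foxtrot} ∩ (A ∖ {delta}) = ∅, so x is NOT a limit point.
  x = echo: open {echo} ∋ x has {echo} ∩ (A ∖ {echo}) = ∅, so x is NOT a limit point.
  x = foxtrot: opens ∋ x are {charlie, delta, foxtrot}, {charlie, delta, echo, foxtrot}, {charlie, delta, foxtrot, golf}, {charlie, delta, echo, foxtrot, golf}; each meets A ∖ {foxtrot}, so x IS a limit point.
  x = golf: open {golf} ∋ x has {golf} ∩ (A ∖ {golf}) = ∅, so x is NOT a limit point.
Collecting: A' = {foxtrot}.


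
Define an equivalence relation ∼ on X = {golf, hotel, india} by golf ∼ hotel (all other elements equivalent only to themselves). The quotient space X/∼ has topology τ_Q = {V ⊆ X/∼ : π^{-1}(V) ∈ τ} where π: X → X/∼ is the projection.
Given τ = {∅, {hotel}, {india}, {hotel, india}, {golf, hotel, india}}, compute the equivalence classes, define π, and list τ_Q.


X/∼ = {[golf=hotel], [india]}; |τ_Q| = 3.

Equivalence classes: [golf=hotel], [india].
Quotient map π: X → X/∼ sends golf ↦ [golf=hotel], hotel ↦ [golf=hotel], india ↦ [india].
For each subset V ⊆ X/∼, compute π^{-1}(V) ⊆ X and check whether π^{-1}(V) ∈ τ. V is open in τ_Q iff π^{-1}(V) ∈ τ.
  V = {}: π^{-1}(V) = ∅ ∈ τ ✓.
  V = {[golf=hotel]}: π^{-1}(V) = {golf, hotel} ∉ τ ✗.
  V = {[india]}: π^{-1}(V) = {india} ∈ τ ✓.
  V = {[golf=hotel], [india]}: π^{-1}(V) = {golf, hotel, india} ∈ τ ✓.
Open sets in the quotient: τ_Q = {{}, {[india]}, {[golf=hotel], [india]}} (3 elements).


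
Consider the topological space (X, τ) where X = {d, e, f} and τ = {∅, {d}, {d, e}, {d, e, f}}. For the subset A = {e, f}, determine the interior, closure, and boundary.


int(A) = ∅, cl(A) = {e, f}, ∂A = {e, f}.

Closed sets in (X, τ) are complements of opens:
  closed(X, τ) = {∅, {f}, {e, f}, {d, e, f}}.
int(A) = ⋃ {U ∈ τ : U ⊆ A}. Opens contained in A: ∅.
Taking the union of these: int(A) = ∅.
cl(A) = ⋂ {C closed : A ⊆ C}. Closed sets containing A: {e, f}, {d, e, f}.
Intersecting these: cl(A) = {e, f}.
∂A = cl(A) ∖ int(A) = {e, f} ∖ ∅ = {e, f}.


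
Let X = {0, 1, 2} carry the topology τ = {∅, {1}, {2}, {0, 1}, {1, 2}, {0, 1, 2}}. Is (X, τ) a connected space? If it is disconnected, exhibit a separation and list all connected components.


(X, τ) is disconnected; components = [{2}, {0, 1}].

Find clopen sets (U ∈ τ with X ∖ U ∈ τ):
  U = ∅, X ∖ U = {0, 1, 2} — both open, so U is clopen.
  U = {2}, X ∖ U = {0, 1} — both open, so U is clopen.
  U = {0, 1}, X ∖ U = {2} — both open, so U is clopen.
  U = {0, 1, 2}, X ∖ U = ∅ — both open, so U is clopen.
Nontrivial clopen(s) exist: e.g. {2}. So (X, τ) is disconnected.
Compute connected components by grouping points that agree on all clopens:
  component: {2}
  component: {0, 1}


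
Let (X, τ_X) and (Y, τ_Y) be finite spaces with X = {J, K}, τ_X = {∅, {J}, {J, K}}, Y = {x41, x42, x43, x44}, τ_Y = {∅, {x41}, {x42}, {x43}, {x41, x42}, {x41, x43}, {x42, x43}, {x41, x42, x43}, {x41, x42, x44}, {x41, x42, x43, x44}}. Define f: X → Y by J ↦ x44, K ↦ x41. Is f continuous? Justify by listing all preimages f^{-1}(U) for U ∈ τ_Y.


f is NOT continuous.

Compute f^{-1}(U) for each U ∈ τ_Y:
  U = ∅: f^{-1}(U) = ∅ ∈ τ_X ✓.
  U = {x41}: f^{-1}(U) = {K} ∉ τ_X ✗.
  U = {x42}: f^{-1}(U) = ∅ ∈ τ_X ✓.
  U = {x43}: f^{-1}(U) = ∅ ∈ τ_X ✓.
  U = {x41, x42}: f^{-1}(U) = {K} ∉ τ_X ✗.
  U = {x41, x43}: f^{-1}(U) = {K} ∉ τ_X ✗.
  U = {x42, x43}: f^{-1}(U) = ∅ ∈ τ_X ✓.
  U = {x41, x42, x43}: f^{-1}(U) = {K} ∉ τ_X ✗.
  U = {x41, x42, x44}: f^{-1}(U) = {J, K} ∈ τ_X ✓.
  U = {x41, x42, x43, x44}: f^{-1}(U) = {J, K} ∈ τ_X ✓.
Found U = {x41} with f^{-1}(U) = {K} not in τ_X. Therefore f is NOT continuous.


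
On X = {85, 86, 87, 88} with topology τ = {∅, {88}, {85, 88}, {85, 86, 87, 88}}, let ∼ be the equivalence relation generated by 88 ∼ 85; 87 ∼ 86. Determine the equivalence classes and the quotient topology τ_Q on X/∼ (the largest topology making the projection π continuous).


X/∼ = {[85=88], [86=87]}; |τ_Q| = 3.

Equivalence classes: [85=88], [86=87].
Quotient map π: X → X/∼ sends 85 ↦ [85=88], 86 ↦ [86=87], 87 ↦ [86=87], 88 ↦ [85=88].
For each subset V ⊆ X/∼, compute π^{-1}(V) ⊆ X and check whether π^{-1}(V) ∈ τ. V is open in τ_Q iff π^{-1}(V) ∈ τ.
  V = {}: π^{-1}(V) = ∅ ∈ τ ✓.
  V = {[85=88]}: π^{-1}(V) = {85, 88} ∈ τ ✓.
  V = {[86=87]}: π^{-1}(V) = {86, 87} ∉ τ ✗.
  V = {[85=88], [86=87]}: π^{-1}(V) = {85, 86, 87, 88} ∈ τ ✓.
Open sets in the quotient: τ_Q = {{}, {[85=88]}, {[85=88], [86=87]}} (3 elements).


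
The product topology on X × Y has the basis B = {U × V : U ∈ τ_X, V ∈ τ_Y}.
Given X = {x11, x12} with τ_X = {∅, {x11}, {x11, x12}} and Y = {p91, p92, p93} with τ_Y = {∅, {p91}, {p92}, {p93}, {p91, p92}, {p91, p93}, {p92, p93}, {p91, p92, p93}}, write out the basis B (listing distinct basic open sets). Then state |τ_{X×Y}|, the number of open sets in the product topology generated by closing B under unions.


Basis B = {∅ × ∅, {x11} × {p91}, {x11} × {p92}, {x11} × {p93}, {x11} × {p91, p92}, {x11} × {p91, p93}, {x11, x12} × {p91}, {x11} × {p92, p93}, {x11, x12} × {p92}, {x11, x12} × {p93}, {x11} × {p91, p92, p93}, {x11, x12} × {p91, p92}, {x11, x12} × {p91, p93}, {x11, x12} × {p92, p93}, {x11, x12} × {p91, p92, p93}}; |τ_{X×Y}| = 27.

Enumerate products U × V with U ∈ τ_X, V ∈ τ_Y (deduplicated):
  ∅ × ∅ = {} (∅)
  {x11} × {p91} = {(x11,p91)}
  {x11} × {p92} = {(x11,p92)}
  {x11} × {p93} = {(x11,p93)}
  {x11} × {p91, p92} = {(x11,p91), (x11,p92)}
  {x11} × {p91, p93} = {(x11,p91), (x11,p93)}
  {x11, x12} × {p91} = {(x11,p91), (x12,p91)}
  {x11} × {p92, p93} = {(x11,p92), (x11,p93)}
  {x11, x12} × {p92} = {(x11,p92), (x12,p92)}
  {x11, x12} × {p93} = {(x11,p93), (x12,p93)}
  {x11} × {p91, p92, p93} = {(x11,p91), (x11,p92), (x11,p93)}
  {x11, x12} × {p91, p92} = {(x11,p91), (x11,p92), (x12,p91), (x12,p92)}
  {x11, x12} × {p91, p93} = {(x11,p91), (x11,p93), (x12,p91), (x12,p93)}
  {x11, x12} × {p92, p93} = {(x11,p92), (x11,p93), (x12,p92), (x12,p93)}
  {x11, x12} × {p91, p92, p93} = {(x11,p91), (x11,p92), (x11,p93), (x12,p91), (x12,p92), (x12,p93)}
These 15 distinct sets form the basis B.
Close under arbitrary unions to get τ_{X×Y}; counting gives |τ_{X×Y}| = 27.


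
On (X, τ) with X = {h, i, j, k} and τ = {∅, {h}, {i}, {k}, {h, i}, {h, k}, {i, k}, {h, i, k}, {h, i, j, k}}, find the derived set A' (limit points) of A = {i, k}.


A' = {j}

For each x ∈ X, list the open sets U ∈ τ with x ∈ U, then check whether U ∩ (A ∖ {x}) ≠ ∅ for every such U.
  x = h: open {h} ∋ x has {h} ∩ (A ∖ {h}) = ∅, so x is NOT a limit point.
  x = i: open {i} ∋ x has {i} ∩ (A ∖ {i}) = ∅, so x is NOT a limit point.
  x = j: opens ∋ x are {h, i, j, k}; each meets A ∖ {j}, so x IS a limit point.
  x = k: open {k} ∋ x has {k} ∩ (A ∖ {k}) = ∅, so x is NOT a limit point.
Collecting: A' = {j}.


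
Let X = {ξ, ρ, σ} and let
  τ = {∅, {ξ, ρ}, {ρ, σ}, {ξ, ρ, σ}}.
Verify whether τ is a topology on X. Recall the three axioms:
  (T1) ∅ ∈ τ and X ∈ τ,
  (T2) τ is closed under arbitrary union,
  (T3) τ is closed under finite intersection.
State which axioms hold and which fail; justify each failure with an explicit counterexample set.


τ is NOT a topology on X.

Axiom (T1): ∅ ∈ τ? Yes; X ∈ τ? Yes.
Axiom (T2/T3): check pairwise unions and intersections of members of τ.
Counterexample for (T3): {ξ, ρ} ∩ {ρ, σ} = {ρ} ∉ τ. Therefore τ is NOT a topology.


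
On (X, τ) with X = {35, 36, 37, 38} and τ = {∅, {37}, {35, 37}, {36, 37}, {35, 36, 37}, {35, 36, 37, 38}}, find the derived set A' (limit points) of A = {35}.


A' = {38}

For each x ∈ X, list the open sets U ∈ τ with x ∈ U, then check whether U ∩ (A ∖ {x}) ≠ ∅ for every such U.
  x = 35: open {35, 37} ∋ x has {35, 37} ∩ (A ∖ {35}) = ∅, so x is NOT a limit point.
  x = 36: open {36, 37} ∋ x has {36, 37} ∩ (A ∖ {36}) = ∅, so x is NOT a limit point.
  x = 37: open {37} ∋ x has {37} ∩ (A ∖ {37}) = ∅, so x is NOT a limit point.
  x = 38: opens ∋ x are {35, 36, 37, 38}; each meets A ∖ {38}, so x IS a limit point.
Collecting: A' = {38}.


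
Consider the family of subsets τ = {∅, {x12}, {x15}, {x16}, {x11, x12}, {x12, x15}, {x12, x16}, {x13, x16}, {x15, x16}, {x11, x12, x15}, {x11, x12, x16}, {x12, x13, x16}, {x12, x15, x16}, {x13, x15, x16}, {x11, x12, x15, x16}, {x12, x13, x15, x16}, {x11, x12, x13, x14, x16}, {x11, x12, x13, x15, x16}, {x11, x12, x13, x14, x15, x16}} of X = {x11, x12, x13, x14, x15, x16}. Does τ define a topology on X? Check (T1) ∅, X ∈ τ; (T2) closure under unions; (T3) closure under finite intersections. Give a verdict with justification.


τ is NOT a topology on X.

Axiom (T1): ∅ ∈ τ? Yes; X ∈ τ? Yes.
Axiom (T2/T3): check pairwise unions and intersections of members of τ.
Counterexample for (T2): {x11, x12} ∪ {x13, x16} = {x11, x12, x13, x16} ∉ τ. Therefore τ is NOT a topology.


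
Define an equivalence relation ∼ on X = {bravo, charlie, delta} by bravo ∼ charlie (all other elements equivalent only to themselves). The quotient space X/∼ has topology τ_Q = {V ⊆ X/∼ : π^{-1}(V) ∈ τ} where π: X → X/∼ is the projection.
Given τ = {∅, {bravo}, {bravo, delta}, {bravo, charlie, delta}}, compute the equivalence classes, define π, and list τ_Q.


X/∼ = {[bravo=charlie], [delta]}; |τ_Q| = 2.

Equivalence classes: [bravo=charlie], [delta].
Quotient map π: X → X/∼ sends bravo ↦ [bravo=charlie], charlie ↦ [bravo=charlie], delta ↦ [delta].
For each subset V ⊆ X/∼, compute π^{-1}(V) ⊆ X and check whether π^{-1}(V) ∈ τ. V is open in τ_Q iff π^{-1}(V) ∈ τ.
  V = {}: π^{-1}(V) = ∅ ∈ τ ✓.
  V = {[bravo=charlie]}: π^{-1}(V) = {bravo, charlie} ∉ τ ✗.
  V = {[delta]}: π^{-1}(V) = {delta} ∉ τ ✗.
  V = {[bravo=charlie], [delta]}: π^{-1}(V) = {bravo, charlie, delta} ∈ τ ✓.
Open sets in the quotient: τ_Q = {{}, {[bravo=charlie], [delta]}} (2 elements).


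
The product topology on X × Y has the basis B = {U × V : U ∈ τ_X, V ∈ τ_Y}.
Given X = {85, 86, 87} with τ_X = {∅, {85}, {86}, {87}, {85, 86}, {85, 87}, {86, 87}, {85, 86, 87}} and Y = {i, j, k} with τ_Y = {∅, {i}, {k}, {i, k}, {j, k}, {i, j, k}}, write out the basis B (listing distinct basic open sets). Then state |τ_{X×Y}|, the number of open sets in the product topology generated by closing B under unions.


Basis B = {∅ × ∅, {85} × {i}, {85} × {k}, {86} × {i}, {86} × {k}, {87} × {i}, {87} × {k}, {85} × {i, k}, {85, 86} × {i}, {85, 87} × {i}, {85} × {j, k}, {85, 86} × {k}, {85, 87} × {k}, {86} × {i, k}, {86, 87} × {i}, {86} × {j, k}, {86, 87} × {k}, {87} × {i, k}, {87} × {j, k}, {85} × {i, j, k}, {85, 86, 87} × {i}, {85, 86, 87} × {k}, {86} × {i, j, k}, {87} × {i, j, k}, {85, 86} × {i, k}, {85, 87} × {i, k}, {85, 86} × {j, k}, {85, 87} × {j, k}, {86, 87} × {i, k}, {86, 87} × {j, k}, {85, 86} × {i, j, k}, {85, 87} × {i, j, k}, {85, 86, 87} × {i, k}, {85, 86, 87} × {j, k}, {86, 87} × {i, j, k}, {85, 86, 87} × {i, j, k}}; |τ_{X×Y}| = 216.

Enumerate products U × V with U ∈ τ_X, V ∈ τ_Y (deduplicated):
  ∅ × ∅ = {} (∅)
  {85} × {i} = {(85,i)}
  {85} × {k} = {(85,k)}
  {86} × {i} = {(86,i)}
  {86} × {k} = {(86,k)}
  {87} × {i} = {(87,i)}
  {87} × {k} = {(87,k)}
  {85} × {i, k} = {(85,i), (85,k)}
  {85, 86} × {i} = {(85,i), (86,i)}
  {85, 87} × {i} = {(85,i), (87,i)}
  {85} × {j, k} = {(85,j), (85,k)}
  {85, 86} × {k} = {(85,k), (86,k)}
  {85, 87} × {k} = {(85,k), (87,k)}
  {86} × {i, k} = {(86,i), (86,k)}
  {86, 87} × {i} = {(86,i), (87,i)}
  {86} × {j, k} = {(86,j), (86,k)}
  {86, 87} × {k} = {(86,k), (87,k)}
  {87} × {i, k} = {(87,i), (87,k)}
  {87} × {j, k} = {(87,j), (87,k)}
  {85} × {i, j, k} = {(85,i), (85,j), (85,k)}
  {85, 86, 87} × {i} = {(85,i), (86,i), (87,i)}
  {85, 86, 87} × {k} = {(85,k), (86,k), (87,k)}
  {86} × {i, j, k} = {(86,i), (86,j), (86,k)}
  {87} × {i, j, k} = {(87,i), (87,j), (87,k)}
  {85, 86} × {i, k} = {(85,i), (85,k), (86,i), (86,k)}
  {85, 87} × {i, k} = {(85,i), (85,k), (87,i), (87,k)}
  {85, 86} × {j, k} = {(85,j), (85,k), (86,j), (86,k)}
  {85, 87} × {j, k} = {(85,j), (85,k), (87,j), (87,k)}
  {86, 87} × {i, k} = {(86,i), (86,k), (87,i), (87,k)}
  {86, 87} × {j, k} = {(86,j), (86,k), (87,j), (87,k)}
  {85, 86} × {i, j, k} = {(85,i), (85,j), (85,k), (86,i), (86,j), (86,k)}
  {85, 87} × {i, j, k} = {(85,i), (85,j), (85,k), (87,i), (87,j), (87,k)}
  {85, 86, 87} × {i, k} = {(85,i), (85,k), (86,i), (86,k), (87,i), (87,k)}
  {85, 86, 87} × {j, k} = {(85,j), (85,k), (86,j), (86,k), (87,j), (87,k)}
  {86, 87} × {i, j, k} = {(86,i), (86,j), (86,k), (87,i), (87,j), (87,k)}
  {85, 86, 87} × {i, j, k} = {(85,i), (85,j), (85,k), (86,i), (86,j), (86,k), (87,i), (87,j), (87,k)}
These 36 distinct sets form the basis B.
Close under arbitrary unions to get τ_{X×Y}; counting gives |τ_{X×Y}| = 216.


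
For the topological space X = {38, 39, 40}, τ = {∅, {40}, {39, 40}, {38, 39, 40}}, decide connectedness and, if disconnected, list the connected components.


(X, τ) is connected.

Find clopen sets (U ∈ τ with X ∖ U ∈ τ):
  U = ∅, X ∖ U = {38, 39, 40} — both open, so U is clopen.
  U = {38, 39, 40}, X ∖ U = ∅ — both open, so U is clopen.
Only trivial clopens (∅ and X) exist, so (X, τ) is connected.
Compute connected components by grouping points that agree on all clopens:
  component: {38, 39, 40}


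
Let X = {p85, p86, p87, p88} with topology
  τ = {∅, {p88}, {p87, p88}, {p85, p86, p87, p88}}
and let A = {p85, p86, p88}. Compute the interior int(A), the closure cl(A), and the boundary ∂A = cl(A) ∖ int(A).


int(A) = {p88}, cl(A) = {p85, p86, p87, p88}, ∂A = {p85, p86, p87}.

Closed sets in (X, τ) are complements of opens:
  closed(X, τ) = {∅, {p85, p86}, {p85, p86, p87}, {p85, p86, p87, p88}}.
int(A) = ⋃ {U ∈ τ : U ⊆ A}. Opens contained in A: ∅, {p88}.
Taking the union of these: int(A) = {p88}.
cl(A) = ⋂ {C closed : A ⊆ C}. Closed sets containing A: {p85, p86, p87, p88}.
Intersecting these: cl(A) = {p85, p86, p87, p88}.
∂A = cl(A) ∖ int(A) = {p85, p86, p87, p88} ∖ {p88} = {p85, p86, p87}.


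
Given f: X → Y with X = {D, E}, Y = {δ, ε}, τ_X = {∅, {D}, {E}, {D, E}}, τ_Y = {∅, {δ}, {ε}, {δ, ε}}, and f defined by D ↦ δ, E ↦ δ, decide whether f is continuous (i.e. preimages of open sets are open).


f IS continuous.

Compute f^{-1}(U) for each U ∈ τ_Y:
  U = ∅: f^{-1}(U) = ∅ ∈ τ_X ✓.
  U = {δ}: f^{-1}(U) = {D, E} ∈ τ_X ✓.
  U = {ε}: f^{-1}(U) = ∅ ∈ τ_X ✓.
  U = {δ, ε}: f^{-1}(U) = {D, E} ∈ τ_X ✓.
Every preimage lies in τ_X, so f IS continuous.


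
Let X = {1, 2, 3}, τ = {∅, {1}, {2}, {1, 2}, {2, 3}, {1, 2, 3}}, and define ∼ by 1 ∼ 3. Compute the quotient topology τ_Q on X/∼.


X/∼ = {[1=3], [2]}; |τ_Q| = 3.

Equivalence classes: [1=3], [2].
Quotient map π: X → X/∼ sends 1 ↦ [1=3], 2 ↦ [2], 3 ↦ [1=3].
For each subset V ⊆ X/∼, compute π^{-1}(V) ⊆ X and check whether π^{-1}(V) ∈ τ. V is open in τ_Q iff π^{-1}(V) ∈ τ.
  V = {}: π^{-1}(V) = ∅ ∈ τ ✓.
  V = {[1=3]}: π^{-1}(V) = {1, 3} ∉ τ ✗.
  V = {[2]}: π^{-1}(V) = {2} ∈ τ ✓.
  V = {[1=3], [2]}: π^{-1}(V) = {1, 2, 3} ∈ τ ✓.
Open sets in the quotient: τ_Q = {{}, {[2]}, {[1=3], [2]}} (3 elements).


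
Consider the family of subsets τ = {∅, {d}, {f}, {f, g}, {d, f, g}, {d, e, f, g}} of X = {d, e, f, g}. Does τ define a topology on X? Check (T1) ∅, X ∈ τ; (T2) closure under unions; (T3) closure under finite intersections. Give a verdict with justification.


τ is NOT a topology on X.

Axiom (T1): ∅ ∈ τ? Yes; X ∈ τ? Yes.
Axiom (T2/T3): check pairwise unions and intersections of members of τ.
Counterexample for (T2): {d} ∪ {f} = {d, f} ∉ τ. Therefore τ is NOT a topology.


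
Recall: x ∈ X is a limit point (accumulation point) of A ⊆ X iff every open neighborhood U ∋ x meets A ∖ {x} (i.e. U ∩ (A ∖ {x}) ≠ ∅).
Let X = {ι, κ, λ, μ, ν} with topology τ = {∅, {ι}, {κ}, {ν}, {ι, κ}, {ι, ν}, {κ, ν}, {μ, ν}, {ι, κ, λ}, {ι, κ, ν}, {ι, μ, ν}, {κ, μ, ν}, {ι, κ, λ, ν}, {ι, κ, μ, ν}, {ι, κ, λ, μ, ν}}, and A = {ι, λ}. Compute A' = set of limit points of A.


A' = {λ}

For each x ∈ X, list the open sets U ∈ τ with x ∈ U, then check whether U ∩ (A ∖ {x}) ≠ ∅ for every such U.
  x = ι: open {ι} ∋ x has {ι} ∩ (A ∖ {ι}) = ∅, so x is NOT a limit point.
  x = κ: open {κ} ∋ x has {κ} ∩ (A ∖ {κ}) = ∅, so x is NOT a limit point.
  x = λ: opens ∋ x are {ι, κ, λ}, {ι, κ, λ, ν}, {ι, κ, λ, μ, ν}; each meets A ∖ {λ}, so x IS a limit point.
  x = μ: open {μ, ν} ∋ x has {μ, ν} ∩ (A ∖ {μ}) = ∅, so x is NOT a limit point.
  x = ν: open {ν} ∋ x has {ν} ∩ (A ∖ {ν}) = ∅, so x is NOT a limit point.
Collecting: A' = {λ}.


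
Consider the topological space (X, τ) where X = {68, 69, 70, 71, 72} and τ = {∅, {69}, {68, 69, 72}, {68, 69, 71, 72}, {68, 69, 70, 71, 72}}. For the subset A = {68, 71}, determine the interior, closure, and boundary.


int(A) = ∅, cl(A) = {68, 70, 71, 72}, ∂A = {68, 70, 71, 72}.

Closed sets in (X, τ) are complements of opens:
  closed(X, τ) = {∅, {70}, {70, 71}, {68, 70, 71, 72}, {68, 69, 70, 71, 72}}.
int(A) = ⋃ {U ∈ τ : U ⊆ A}. Opens contained in A: ∅.
Taking the union of these: int(A) = ∅.
cl(A) = ⋂ {C closed : A ⊆ C}. Closed sets containing A: {68, 70, 71, 72}, {68, 69, 70, 71, 72}.
Intersecting these: cl(A) = {68, 70, 71, 72}.
∂A = cl(A) ∖ int(A) = {68, 70, 71, 72} ∖ ∅ = {68, 70, 71, 72}.


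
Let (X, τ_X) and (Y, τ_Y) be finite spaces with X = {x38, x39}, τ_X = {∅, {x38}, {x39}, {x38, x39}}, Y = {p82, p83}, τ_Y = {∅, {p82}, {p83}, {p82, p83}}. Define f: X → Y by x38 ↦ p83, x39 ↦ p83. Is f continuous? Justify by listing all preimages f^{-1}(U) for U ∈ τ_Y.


f IS continuous.

Compute f^{-1}(U) for each U ∈ τ_Y:
  U = ∅: f^{-1}(U) = ∅ ∈ τ_X ✓.
  U = {p82}: f^{-1}(U) = ∅ ∈ τ_X ✓.
  U = {p83}: f^{-1}(U) = {x38, x39} ∈ τ_X ✓.
  U = {p82, p83}: f^{-1}(U) = {x38, x39} ∈ τ_X ✓.
Every preimage lies in τ_X, so f IS continuous.


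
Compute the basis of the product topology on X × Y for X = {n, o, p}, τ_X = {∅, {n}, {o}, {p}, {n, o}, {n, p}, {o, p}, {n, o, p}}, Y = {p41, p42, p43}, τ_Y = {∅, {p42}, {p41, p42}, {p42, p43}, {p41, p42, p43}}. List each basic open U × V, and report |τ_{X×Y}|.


Basis B = {∅ × ∅, {n} × {p42}, {o} × {p42}, {p} × {p42}, {n} × {p41, p42}, {n} × {p42, p43}, {n, o} × {p42}, {n, p} × {p42}, {o} × {p41, p42}, {o} × {p42, p43}, {o, p} × {p42}, {p} × {p41, p42}, {p} × {p42, p43}, {n} × {p41, p42, p43}, {n, o, p} × {p42}, {o} × {p41, p42, p43}, {p} × {p41, p42, p43}, {n, o} × {p41, p42}, {n, p} × {p41, p42}, {n, o} × {p42, p43}, {n, p} × {p42, p43}, {o, p} × {p41, p42}, {o, p} × {p42, p43}, {n, o} × {p41, p42, p43}, {n, p} × {p41, p42, p43}, {n, o, p} × {p41, p42}, {n, o, p} × {p42, p43}, {o, p} × {p41, p42, p43}, {n, o, p} × {p41, p42, p43}}; |τ_{X×Y}| = 125.

Enumerate products U × V with U ∈ τ_X, V ∈ τ_Y (deduplicated):
  ∅ × ∅ = {} (∅)
  {n} × {p42} = {(n,p42)}
  {o} × {p42} = {(o,p42)}
  {p} × {p42} = {(p,p42)}
  {n} × {p41, p42} = {(n,p41), (n,p42)}
  {n} × {p42, p43} = {(n,p42), (n,p43)}
  {n, o} × {p42} = {(n,p42), (o,p42)}
  {n, p} × {p42} = {(n,p42), (p,p42)}
  {o} × {p41, p42} = {(o,p41), (o,p42)}
  {o} × {p42, p43} = {(o,p42), (o,p43)}
  {o, p} × {p42} = {(o,p42), (p,p42)}
  {p} × {p41, p42} = {(p,p41), (p,p42)}
  {p} × {p42, p43} = {(p,p42), (p,p43)}
  {n} × {p41, p42, p43} = {(n,p41), (n,p42), (n,p43)}
  {n, o, p} × {p42} = {(n,p42), (o,p42), (p,p42)}
  {o} × {p41, p42, p43} = {(o,p41), (o,p42), (o,p43)}
  {p} × {p41, p42, p43} = {(p,p41), (p,p42), (p,p43)}
  {n, o} × {p41, p42} = {(n,p41), (n,p42), (o,p41), (o,p42)}
  {n, p} × {p41, p42} = {(n,p41), (n,p42), (p,p41), (p,p42)}
  {n, o} × {p42, p43} = {(n,p42), (n,p43), (o,p42), (o,p43)}
  {n, p} × {p42, p43} = {(n,p42), (n,p43), (p,p42), (p,p43)}
  {o, p} × {p41, p42} = {(o,p41), (o,p42), (p,p41), (p,p42)}
  {o, p} × {p42, p43} = {(o,p42), (o,p43), (p,p42), (p,p43)}
  {n, o} × {p41, p42, p43} = {(n,p41), (n,p42), (n,p43), (o,p41), (o,p42), (o,p43)}
  {n, p} × {p41, p42, p43} = {(n,p41), (n,p42), (n,p43), (p,p41), (p,p42), (p,p43)}
  {n, o, p} × {p41, p42} = {(n,p41), (n,p42), (o,p41), (o,p42), (p,p41), (p,p42)}
  {n, o, p} × {p42, p43} = {(n,p42), (n,p43), (o,p42), (o,p43), (p,p42), (p,p43)}
  {o, p} × {p41, p42, p43} = {(o,p41), (o,p42), (o,p43), (p,p41), (p,p42), (p,p43)}
  {n, o, p} × {p41, p42, p43} = {(n,p41), (n,p42), (n,p43), (o,p41), (o,p42), (o,p43), (p,p41), (p,p42), (p,p43)}
These 29 distinct sets form the basis B.
Close under arbitrary unions to get τ_{X×Y}; counting gives |τ_{X×Y}| = 125.


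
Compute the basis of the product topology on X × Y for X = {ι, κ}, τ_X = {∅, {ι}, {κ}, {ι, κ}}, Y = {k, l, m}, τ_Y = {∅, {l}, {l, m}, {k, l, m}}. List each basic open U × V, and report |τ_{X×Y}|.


Basis B = {∅ × ∅, {ι} × {l}, {κ} × {l}, {ι} × {l, m}, {ι, κ} × {l}, {κ} × {l, m}, {ι} × {k, l, m}, {κ} × {k, l, m}, {ι, κ} × {l, m}, {ι, κ} × {k, l, m}}; |τ_{X×Y}| = 16.

Enumerate products U × V with U ∈ τ_X, V ∈ τ_Y (deduplicated):
  ∅ × ∅ = {} (∅)
  {ι} × {l} = {(ι,l)}
  {κ} × {l} = {(κ,l)}
  {ι} × {l, m} = {(ι,l), (ι,m)}
  {ι, κ} × {l} = {(ι,l), (κ,l)}
  {κ} × {l, m} = {(κ,l), (κ,m)}
  {ι} × {k, l, m} = {(ι,k), (ι,l), (ι,m)}
  {κ} × {k, l, m} = {(κ,k), (κ,l), (κ,m)}
  {ι, κ} × {l, m} = {(ι,l), (ι,m), (κ,l), (κ,m)}
  {ι, κ} × {k, l, m} = {(ι,k), (ι,l), (ι,m), (κ,k), (κ,l), (κ,m)}
These 10 distinct sets form the basis B.
Close under arbitrary unions to get τ_{X×Y}; counting gives |τ_{X×Y}| = 16.


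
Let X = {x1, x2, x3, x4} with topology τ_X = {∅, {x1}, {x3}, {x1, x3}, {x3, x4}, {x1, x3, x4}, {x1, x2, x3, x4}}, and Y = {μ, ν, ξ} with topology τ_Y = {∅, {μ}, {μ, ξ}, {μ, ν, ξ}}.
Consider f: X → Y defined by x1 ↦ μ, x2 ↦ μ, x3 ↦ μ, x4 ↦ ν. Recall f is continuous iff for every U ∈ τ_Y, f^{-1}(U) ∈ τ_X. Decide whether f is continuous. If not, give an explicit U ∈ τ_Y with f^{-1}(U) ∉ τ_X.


f is NOT continuous.

Compute f^{-1}(U) for each U ∈ τ_Y:
  U = ∅: f^{-1}(U) = ∅ ∈ τ_X ✓.
  U = {μ}: f^{-1}(U) = {x1, x2, x3} ∉ τ_X ✗.
  U = {μ, ξ}: f^{-1}(U) = {x1, x2, x3} ∉ τ_X ✗.
  U = {μ, ν, ξ}: f^{-1}(U) = {x1, x2, x3, x4} ∈ τ_X ✓.
Found U = {μ} with f^{-1}(U) = {x1, x2, x3} not in τ_X. Therefore f is NOT continuous.


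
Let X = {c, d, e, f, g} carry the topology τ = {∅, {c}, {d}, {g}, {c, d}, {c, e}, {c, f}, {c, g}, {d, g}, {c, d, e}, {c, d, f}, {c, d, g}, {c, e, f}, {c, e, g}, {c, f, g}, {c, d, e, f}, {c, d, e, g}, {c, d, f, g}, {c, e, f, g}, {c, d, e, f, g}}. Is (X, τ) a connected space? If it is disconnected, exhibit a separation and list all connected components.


(X, τ) is disconnected; components = [{d}, {g}, {c, e, f}].

Find clopen sets (U ∈ τ with X ∖ U ∈ τ):
  U = ∅, X ∖ U = {c, d, e, f, g} — both open, so U is clopen.
  U = {d}, X ∖ U = {c, e, f, g} — both open, so U is clopen.
  U = {g}, X ∖ U = {c, d, e, f} — both open, so U is clopen.
  U = {d, g}, X ∖ U = {c, e, f} — both open, so U is clopen.
  U = {c, e, f}, X ∖ U = {d, g} — both open, so U is clopen.
  U = {c, d, e, f}, X ∖ U = {g} — both open, so U is clopen.
  U = {c, e, f, g}, X ∖ U = {d} — both open, so U is clopen.
  U = {c, d, e, f, g}, X ∖ U = ∅ — both open, so U is clopen.
Nontrivial clopen(s) exist: e.g. {d, g}. So (X, τ) is disconnected.
Compute connected components by grouping points that agree on all clopens:
  component: {d}
  component: {g}
  component: {c, e, f}


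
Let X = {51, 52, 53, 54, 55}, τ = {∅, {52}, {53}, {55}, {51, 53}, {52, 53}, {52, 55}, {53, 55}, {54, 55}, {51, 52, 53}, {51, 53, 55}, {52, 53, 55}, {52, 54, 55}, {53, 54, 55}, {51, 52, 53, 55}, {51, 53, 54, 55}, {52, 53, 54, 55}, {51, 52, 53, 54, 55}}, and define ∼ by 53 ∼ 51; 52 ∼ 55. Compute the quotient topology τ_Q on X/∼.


X/∼ = {[51=53], [52=55], [54]}; |τ_Q| = 6.

Equivalence classes: [51=53], [52=55], [54].
Quotient map π: X → X/∼ sends 51 ↦ [51=53], 52 ↦ [52=55], 53 ↦ [51=53], 54 ↦ [54], 55 ↦ [52=55].
For each subset V ⊆ X/∼, compute π^{-1}(V) ⊆ X and check whether π^{-1}(V) ∈ τ. V is open in τ_Q iff π^{-1}(V) ∈ τ.
  V = {}: π^{-1}(V) = ∅ ∈ τ ✓.
  V = {[51=53]}: π^{-1}(V) = {51, 53} ∈ τ ✓.
  V = {[52=55]}: π^{-1}(V) = {52, 55} ∈ τ ✓.
  V = {[51=53], [52=55]}: π^{-1}(V) = {51, 52, 53, 55} ∈ τ ✓.
  V = {[54]}: π^{-1}(V) = {54} ∉ τ ✗.
  V = {[51=53], [54]}: π^{-1}(V) = {51, 53, 54} ∉ τ ✗.
  V = {[52=55], [54]}: π^{-1}(V) = {52, 54, 55} ∈ τ ✓.
  V = {[51=53], [52=55], [54]}: π^{-1}(V) = {51, 52, 53, 54, 55} ∈ τ ✓.
Open sets in the quotient: τ_Q = {{}, {[51=53]}, {[52=55]}, {[51=53], [52=55]}, {[52=55], [54]}, {[51=53], [52=55], [54]}} (6 elements).


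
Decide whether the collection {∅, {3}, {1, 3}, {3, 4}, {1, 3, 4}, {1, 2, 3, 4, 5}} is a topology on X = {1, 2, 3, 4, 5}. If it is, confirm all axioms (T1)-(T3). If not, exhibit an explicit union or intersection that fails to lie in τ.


τ IS a topology on X.

Axiom (T1): ∅ ∈ τ? Yes; X ∈ τ? Yes.
Axiom (T2/T3): check pairwise unions and intersections of members of τ.
All pairwise intersections and unions checked — each lies in τ. Therefore τ satisfies (T1), (T2), (T3): it IS a topology on X.


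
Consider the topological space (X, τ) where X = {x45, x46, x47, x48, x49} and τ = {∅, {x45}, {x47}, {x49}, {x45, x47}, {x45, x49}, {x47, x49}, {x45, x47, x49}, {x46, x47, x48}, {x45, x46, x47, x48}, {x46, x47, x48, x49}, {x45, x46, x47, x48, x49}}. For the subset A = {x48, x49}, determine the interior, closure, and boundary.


int(A) = {x49}, cl(A) = {x46, x48, x49}, ∂A = {x46, x48}.

Closed sets in (X, τ) are complements of opens:
  closed(X, τ) = {∅, {x45}, {x49}, {x45, x49}, {x46, x48}, {x45, x46, x48}, {x46, x47, x48}, {x46, x48, x49}, {x45, x46, x47, x48}, {x45, x46, x48, x49}, {x46, x47, x48, x49}, {x45, x46, x47, x48, x49}}.
int(A) = ⋃ {U ∈ τ : U ⊆ A}. Opens contained in A: ∅, {x49}.
Taking the union of these: int(A) = {x49}.
cl(A) = ⋂ {C closed : A ⊆ C}. Closed sets containing A: {x46, x48, x49}, {x45, x46, x48, x49}, {x46, x47, x48, x49}, {x45, x46, x47, x48, x49}.
Intersecting these: cl(A) = {x46, x48, x49}.
∂A = cl(A) ∖ int(A) = {x46, x48, x49} ∖ {x49} = {x46, x48}.


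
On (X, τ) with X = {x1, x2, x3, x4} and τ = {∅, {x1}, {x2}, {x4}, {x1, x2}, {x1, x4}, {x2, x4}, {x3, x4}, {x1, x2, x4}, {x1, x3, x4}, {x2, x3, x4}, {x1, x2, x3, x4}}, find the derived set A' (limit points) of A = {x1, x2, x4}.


A' = {x3}

For each x ∈ X, list the open sets U ∈ τ with x ∈ U, then check whether U ∩ (A ∖ {x}) ≠ ∅ for every such U.
  x = x1: open {x1} ∋ x has {x1} ∩ (A ∖ {x1}) = ∅, so x is NOT a limit point.
  x = x2: open {x2} ∋ x has {x2} ∩ (A ∖ {x2}) = ∅, so x is NOT a limit point.
  x = x3: opens ∋ x are {x3, x4}, {x1, x3, x4}, {x2, x3, x4}, {x1, x2, x3, x4}; each meets A ∖ {x3}, so x IS a limit point.
  x = x4: open {x4} ∋ x has {x4} ∩ (A ∖ {x4}) = ∅, so x is NOT a limit point.
Collecting: A' = {x3}.


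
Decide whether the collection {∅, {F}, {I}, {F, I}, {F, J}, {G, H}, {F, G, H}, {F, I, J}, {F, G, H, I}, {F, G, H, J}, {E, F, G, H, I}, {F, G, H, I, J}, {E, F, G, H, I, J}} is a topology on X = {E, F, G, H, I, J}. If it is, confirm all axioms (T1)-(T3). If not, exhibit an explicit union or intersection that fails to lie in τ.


τ is NOT a topology on X.

Axiom (T1): ∅ ∈ τ? Yes; X ∈ τ? Yes.
Axiom (T2/T3): check pairwise unions and intersections of members of τ.
Counterexample for (T2): {I} ∪ {G, H} = {G, H, I} ∉ τ. Therefore τ is NOT a topology.


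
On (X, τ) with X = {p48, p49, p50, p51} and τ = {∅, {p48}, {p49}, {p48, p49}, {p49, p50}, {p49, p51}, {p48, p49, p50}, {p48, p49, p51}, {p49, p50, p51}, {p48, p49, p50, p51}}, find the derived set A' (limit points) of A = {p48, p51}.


A' = ∅

For each x ∈ X, list the open sets U ∈ τ with x ∈ U, then check whether U ∩ (A ∖ {x}) ≠ ∅ for every such U.
  x = p48: open {p48} ∋ x has {p48} ∩ (A ∖ {p48}) = ∅, so x is NOT a limit point.
  x = p49: open {p49} ∋ x has {p49} ∩ (A ∖ {p49}) = ∅, so x is NOT a limit point.
  x = p50: open {p49, p50} ∋ x has {p49, p50} ∩ (A ∖ {p50}) = ∅, so x is NOT a limit point.
  x = p51: open {p49, p51} ∋ x has {p49, p51} ∩ (A ∖ {p51}) = ∅, so x is NOT a limit point.
Collecting: A' = ∅.


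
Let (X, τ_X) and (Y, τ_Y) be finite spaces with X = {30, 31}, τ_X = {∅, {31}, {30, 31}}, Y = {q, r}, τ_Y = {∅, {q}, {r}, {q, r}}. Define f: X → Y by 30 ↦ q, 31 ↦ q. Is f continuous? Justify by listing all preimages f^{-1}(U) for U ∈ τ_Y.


f IS continuous.

Compute f^{-1}(U) for each U ∈ τ_Y:
  U = ∅: f^{-1}(U) = ∅ ∈ τ_X ✓.
  U = {q}: f^{-1}(U) = {30, 31} ∈ τ_X ✓.
  U = {r}: f^{-1}(U) = ∅ ∈ τ_X ✓.
  U = {q, r}: f^{-1}(U) = {30, 31} ∈ τ_X ✓.
Every preimage lies in τ_X, so f IS continuous.


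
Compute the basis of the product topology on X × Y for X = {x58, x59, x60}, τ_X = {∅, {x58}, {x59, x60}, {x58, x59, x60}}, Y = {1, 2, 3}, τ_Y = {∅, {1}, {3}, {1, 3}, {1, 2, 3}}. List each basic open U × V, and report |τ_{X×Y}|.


Basis B = {∅ × ∅, {x58} × {1}, {x58} × {3}, {x58} × {1, 3}, {x59, x60} × {1}, {x59, x60} × {3}, {x58} × {1, 2, 3}, {x58, x59, x60} × {1}, {x58, x59, x60} × {3}, {x59, x60} × {1, 3}, {x58, x59, x60} × {1, 3}, {x59, x60} × {1, 2, 3}, {x58, x59, x60} × {1, 2, 3}}; |τ_{X×Y}| = 25.

Enumerate products U × V with U ∈ τ_X, V ∈ τ_Y (deduplicated):
  ∅ × ∅ = {} (∅)
  {x58} × {1} = {(x58,1)}
  {x58} × {3} = {(x58,3)}
  {x58} × {1, 3} = {(x58,1), (x58,3)}
  {x59, x60} × {1} = {(x59,1), (x60,1)}
  {x59, x60} × {3} = {(x59,3), (x60,3)}
  {x58} × {1, 2, 3} = {(x58,1), (x58,2), (x58,3)}
  {x58, x59, x60} × {1} = {(x58,1), (x59,1), (x60,1)}
  {x58, x59, x60} × {3} = {(x58,3), (x59,3), (x60,3)}
  {x59, x60} × {1, 3} = {(x59,1), (x59,3), (x60,1), (x60,3)}
  {x58, x59, x60} × {1, 3} = {(x58,1), (x58,3), (x59,1), (x59,3), (x60,1), (x60,3)}
  {x59, x60} × {1, 2, 3} = {(x59,1), (x59,2), (x59,3), (x60,1), (x60,2), (x60,3)}
  {x58, x59, x60} × {1, 2, 3} = {(x58,1), (x58,2), (x58,3), (x59,1), (x59,2), (x59,3), (x60,1), (x60,2), (x60,3)}
These 13 distinct sets form the basis B.
Close under arbitrary unions to get τ_{X×Y}; counting gives |τ_{X×Y}| = 25.


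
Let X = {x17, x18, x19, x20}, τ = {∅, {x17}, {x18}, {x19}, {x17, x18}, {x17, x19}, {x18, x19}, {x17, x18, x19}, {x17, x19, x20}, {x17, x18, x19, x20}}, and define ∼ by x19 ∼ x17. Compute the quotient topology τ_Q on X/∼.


X/∼ = {[x17=x19], [x18], [x20]}; |τ_Q| = 6.

Equivalence classes: [x17=x19], [x18], [x20].
Quotient map π: X → X/∼ sends x17 ↦ [x17=x19], x18 ↦ [x18], x19 ↦ [x17=x19], x20 ↦ [x20].
For each subset V ⊆ X/∼, compute π^{-1}(V) ⊆ X and check whether π^{-1}(V) ∈ τ. V is open in τ_Q iff π^{-1}(V) ∈ τ.
  V = {}: π^{-1}(V) = ∅ ∈ τ ✓.
  V = {[x17=x19]}: π^{-1}(V) = {x17, x19} ∈ τ ✓.
  V = {[x18]}: π^{-1}(V) = {x18} ∈ τ ✓.
  V = {[x17=x19], [x18]}: π^{-1}(V) = {x17, x18, x19} ∈ τ ✓.
  V = {[x20]}: π^{-1}(V) = {x20} ∉ τ ✗.
  V = {[x17=x19], [x20]}: π^{-1}(V) = {x17, x19, x20} ∈ τ ✓.
  V = {[x18], [x20]}: π^{-1}(V) = {x18, x20} ∉ τ ✗.
  V = {[x17=x19], [x18], [x20]}: π^{-1}(V) = {x17, x18, x19, x20} ∈ τ ✓.
Open sets in the quotient: τ_Q = {{}, {[x17=x19]}, {[x18]}, {[x17=x19], [x18]}, {[x17=x19], [x20]}, {[x17=x19], [x18], [x20]}} (6 elements).
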